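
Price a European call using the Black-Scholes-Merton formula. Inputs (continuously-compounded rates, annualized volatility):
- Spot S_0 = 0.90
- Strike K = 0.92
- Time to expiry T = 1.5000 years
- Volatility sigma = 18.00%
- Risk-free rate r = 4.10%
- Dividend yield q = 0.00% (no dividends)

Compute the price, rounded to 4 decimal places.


Answer: Price = 0.0961

Derivation:
d1 = (ln(S/K) + (r - q + 0.5*sigma^2) * T) / (sigma * sqrt(T)) = 0.28949836
d2 = d1 - sigma * sqrt(T) = 0.06904428
exp(-rT) = 0.94035295; exp(-qT) = 1.00000000
C = S_0 * exp(-qT) * N(d1) - K * exp(-rT) * N(d2)
N(d1) = 0.61389998; N(d2) = 0.52752281
C = 0.9000 * 1.00000000 * 0.61389998 - 0.9200 * 0.94035295 * 0.52752281 = 0.0961


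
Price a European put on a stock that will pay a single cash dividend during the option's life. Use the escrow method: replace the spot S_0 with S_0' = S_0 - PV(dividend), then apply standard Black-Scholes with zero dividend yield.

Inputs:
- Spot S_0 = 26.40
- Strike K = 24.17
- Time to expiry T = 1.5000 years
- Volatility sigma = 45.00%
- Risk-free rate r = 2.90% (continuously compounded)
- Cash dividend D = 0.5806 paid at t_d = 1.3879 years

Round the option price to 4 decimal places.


Answer: Price = 4.0706

Derivation:
PV(D) = D * exp(-r * t_d) = 0.5806 * 0.96055014 = 0.55769541
S_0' = S_0 - PV(D) = 26.4000 - 0.55769541 = 25.84230459
d1 = (ln(S_0'/K) + (r + sigma^2/2)*T) / (sigma*sqrt(T)) = 0.47588263
d2 = d1 - sigma*sqrt(T) = -0.07525256
exp(-rT) = 0.95743255
N(-d1) = 0.31707900; N(-d2) = 0.52999312
P = K * exp(-rT) * N(-d2) - S_0' * N(-d1) = 24.1700 * 0.95743255 * 0.52999312 - 25.84230459 * 0.31707900 = 4.0706


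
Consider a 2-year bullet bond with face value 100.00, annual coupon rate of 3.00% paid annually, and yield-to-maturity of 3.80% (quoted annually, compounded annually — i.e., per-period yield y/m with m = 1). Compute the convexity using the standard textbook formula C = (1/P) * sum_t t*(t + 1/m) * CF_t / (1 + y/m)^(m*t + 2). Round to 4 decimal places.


Answer: Convexity = 5.4598

Derivation:
Coupon per period c = face * coupon_rate / m = 3.000000
Periods per year m = 1; per-period yield y/m = 0.038000
Number of cashflows N = 2
Cashflows (t years, CF_t, discount factor 1/(1+y/m)^(m*t), PV):
  t = 1.0000: CF_t = 3.000000, DF = 0.963391, PV = 2.890173
  t = 2.0000: CF_t = 103.000000, DF = 0.928122, PV = 95.596616
Price P = sum_t PV_t = 98.486789
Convexity numerator sum_t t*(t + 1/m) * CF_t / (1+y/m)^(m*t + 2):
  t = 1.0000: term = 5.364870
  t = 2.0000: term = 532.352210
Convexity = (1/P) * sum = 537.717079 / 98.486789 = 5.459789


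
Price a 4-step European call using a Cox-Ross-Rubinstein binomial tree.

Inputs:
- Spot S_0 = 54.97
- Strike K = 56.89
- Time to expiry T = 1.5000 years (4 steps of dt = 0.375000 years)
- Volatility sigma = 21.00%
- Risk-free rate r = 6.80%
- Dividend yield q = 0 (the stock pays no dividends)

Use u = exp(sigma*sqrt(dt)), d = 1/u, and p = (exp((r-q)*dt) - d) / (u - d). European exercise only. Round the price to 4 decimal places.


dt = T/N = 0.375000
u = exp(sigma*sqrt(dt)) = 1.137233; d = 1/u = 0.879327
p = (exp((r-q)*dt) - d) / (u - d) = 0.568039
Discount per step: exp(-r*dt) = 0.974822
Stock lattice S(k, i) with i counting down-moves:
  k=0: S(0,0) = 54.9700
  k=1: S(1,0) = 62.5137; S(1,1) = 48.3366
  k=2: S(2,0) = 71.0927; S(2,1) = 54.9700; S(2,2) = 42.5037
  k=3: S(3,0) = 80.8489; S(3,1) = 62.5137; S(3,2) = 48.3366; S(3,3) = 37.3747
  k=4: S(4,0) = 91.9441; S(4,1) = 71.0927; S(4,2) = 54.9700; S(4,3) = 42.5037; S(4,4) = 32.8646
Terminal payoffs V(N, i) = max(S_T - K, 0):
  V(4,0) = 35.054067; V(4,1) = 14.202653; V(4,2) = 0.000000; V(4,3) = 0.000000; V(4,4) = 0.000000
Backward induction: V(k, i) = exp(-r*dt) * [p * V(k+1, i) + (1-p) * V(k+1, i+1)].
  V(3,0) = exp(-r*dt) * [p*35.054067 + (1-p)*14.202653] = 25.391274
  V(3,1) = exp(-r*dt) * [p*14.202653 + (1-p)*0.000000] = 7.864542
  V(3,2) = exp(-r*dt) * [p*0.000000 + (1-p)*0.000000] = 0.000000
  V(3,3) = exp(-r*dt) * [p*0.000000 + (1-p)*0.000000] = 0.000000
  V(2,0) = exp(-r*dt) * [p*25.391274 + (1-p)*7.864542] = 17.371740
  V(2,1) = exp(-r*dt) * [p*7.864542 + (1-p)*0.000000] = 4.354892
  V(2,2) = exp(-r*dt) * [p*0.000000 + (1-p)*0.000000] = 0.000000
  V(1,0) = exp(-r*dt) * [p*17.371740 + (1-p)*4.354892] = 11.453163
  V(1,1) = exp(-r*dt) * [p*4.354892 + (1-p)*0.000000] = 2.411467
  V(0,0) = exp(-r*dt) * [p*11.453163 + (1-p)*2.411467] = 7.357478

Answer: Price = V(0,0) = 7.3575


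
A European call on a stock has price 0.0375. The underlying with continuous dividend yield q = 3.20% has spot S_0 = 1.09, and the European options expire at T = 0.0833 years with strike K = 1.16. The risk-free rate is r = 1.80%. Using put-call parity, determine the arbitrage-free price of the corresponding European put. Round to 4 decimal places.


Put-call parity: C - P = S_0 * exp(-qT) - K * exp(-rT).
S_0 * exp(-qT) = 1.0900 * 0.99733795 = 1.08709837
K * exp(-rT) = 1.1600 * 0.99850172 = 1.15826200
P = C - S*exp(-qT) + K*exp(-rT)
P = 0.0375 - 1.08709837 + 1.15826200 = 0.1087

Answer: Put price = 0.1087


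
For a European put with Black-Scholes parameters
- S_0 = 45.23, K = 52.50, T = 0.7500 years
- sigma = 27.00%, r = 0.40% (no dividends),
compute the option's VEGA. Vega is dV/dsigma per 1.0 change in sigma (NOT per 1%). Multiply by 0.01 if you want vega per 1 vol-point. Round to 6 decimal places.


Answer: Vega = 13.737081

Derivation:
d1 = -0.5077050883; d2 = -0.7415319473
phi(d1) = 0.3507011785; exp(-qT) = 1.0000000000; exp(-rT) = 0.9970044955
Vega = S * exp(-qT) * phi(d1) * sqrt(T) = 45.2300 * 1.0000000000 * 0.3507011785 * 0.8660254038 = 13.737081


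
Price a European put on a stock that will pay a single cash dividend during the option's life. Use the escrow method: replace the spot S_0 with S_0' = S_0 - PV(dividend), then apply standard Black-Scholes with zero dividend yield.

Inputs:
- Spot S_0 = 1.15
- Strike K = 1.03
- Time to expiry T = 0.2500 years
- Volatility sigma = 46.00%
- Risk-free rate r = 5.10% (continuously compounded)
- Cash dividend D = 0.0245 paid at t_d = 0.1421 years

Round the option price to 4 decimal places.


Answer: Price = 0.0531

Derivation:
PV(D) = D * exp(-r * t_d) = 0.0245 * 0.99277910 = 0.02432309
S_0' = S_0 - PV(D) = 1.1500 - 0.02432309 = 1.12567691
d1 = (ln(S_0'/K) + (r + sigma^2/2)*T) / (sigma*sqrt(T)) = 0.55663370
d2 = d1 - sigma*sqrt(T) = 0.32663370
exp(-rT) = 0.98733094
N(-d1) = 0.28888886; N(-d2) = 0.37197247
P = K * exp(-rT) * N(-d2) - S_0' * N(-d1) = 1.0300 * 0.98733094 * 0.37197247 - 1.12567691 * 0.28888886 = 0.0531


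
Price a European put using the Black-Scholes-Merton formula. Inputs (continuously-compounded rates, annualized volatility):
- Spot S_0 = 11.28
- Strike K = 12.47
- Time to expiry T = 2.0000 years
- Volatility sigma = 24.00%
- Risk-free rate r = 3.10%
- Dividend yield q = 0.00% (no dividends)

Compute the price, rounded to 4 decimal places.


Answer: Price = 1.7797

Derivation:
d1 = (ln(S/K) + (r - q + 0.5*sigma^2) * T) / (sigma * sqrt(T)) = 0.05687933
d2 = d1 - sigma * sqrt(T) = -0.28253192
exp(-rT) = 0.93988289; exp(-qT) = 1.00000000
P = K * exp(-rT) * N(-d2) - S_0 * exp(-qT) * N(-d1)
N(-d1) = 0.47732066; N(-d2) = 0.61123216
P = 12.4700 * 0.93988289 * 0.61123216 - 11.2800 * 1.00000000 * 0.47732066 = 1.7797


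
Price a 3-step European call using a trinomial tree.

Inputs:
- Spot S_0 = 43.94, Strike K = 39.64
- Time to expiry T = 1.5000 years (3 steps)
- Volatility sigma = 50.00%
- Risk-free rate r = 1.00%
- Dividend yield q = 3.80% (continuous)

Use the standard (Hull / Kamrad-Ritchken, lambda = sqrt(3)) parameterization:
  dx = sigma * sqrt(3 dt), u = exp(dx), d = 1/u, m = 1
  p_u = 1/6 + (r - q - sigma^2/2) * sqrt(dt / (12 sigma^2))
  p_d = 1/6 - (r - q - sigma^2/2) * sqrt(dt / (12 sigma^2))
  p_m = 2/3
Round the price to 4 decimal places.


Answer: Price = V(0,0) = 10.2480

Derivation:
dt = T/N = 0.500000; dx = sigma*sqrt(3*dt) = 0.612372
u = exp(dx) = 1.844803; d = 1/u = 0.542063
p_u = 0.104205, p_m = 0.666667, p_d = 0.229129
Discount per step: exp(-r*dt) = 0.995012
Stock lattice S(k, j) with j the centered position index:
  k=0: S(0,+0) = 43.9400
  k=1: S(1,-1) = 23.8183; S(1,+0) = 43.9400; S(1,+1) = 81.0606
  k=2: S(2,-2) = 12.9110; S(2,-1) = 23.8183; S(2,+0) = 43.9400; S(2,+1) = 81.0606; S(2,+2) = 149.5409
  k=3: S(3,-3) = 6.9986; S(3,-2) = 12.9110; S(3,-1) = 23.8183; S(3,+0) = 43.9400; S(3,+1) = 81.0606; S(3,+2) = 149.5409; S(3,+3) = 275.8735
Terminal payoffs V(N, j) = max(S_T - K, 0):
  V(3,-3) = 0.000000; V(3,-2) = 0.000000; V(3,-1) = 0.000000; V(3,+0) = 4.300000; V(3,+1) = 41.420639; V(3,+2) = 109.900901; V(3,+3) = 236.233485
Backward induction: V(k, j) = exp(-r*dt) * [p_u * V(k+1, j+1) + p_m * V(k+1, j) + p_d * V(k+1, j-1)]
  V(2,-2) = exp(-r*dt) * [p_u*0.000000 + p_m*0.000000 + p_d*0.000000] = 0.000000
  V(2,-1) = exp(-r*dt) * [p_u*4.300000 + p_m*0.000000 + p_d*0.000000] = 0.445845
  V(2,+0) = exp(-r*dt) * [p_u*41.420639 + p_m*4.300000 + p_d*0.000000] = 7.147066
  V(2,+1) = exp(-r*dt) * [p_u*109.900901 + p_m*41.420639 + p_d*4.300000] = 39.851444
  V(2,+2) = exp(-r*dt) * [p_u*236.233485 + p_m*109.900901 + p_d*41.420639] = 106.839024
  V(1,-1) = exp(-r*dt) * [p_u*7.147066 + p_m*0.445845 + p_d*0.000000] = 1.036791
  V(1,+0) = exp(-r*dt) * [p_u*39.851444 + p_m*7.147066 + p_d*0.445845] = 8.974588
  V(1,+1) = exp(-r*dt) * [p_u*106.839024 + p_m*39.851444 + p_d*7.147066] = 39.142152
  V(0,+0) = exp(-r*dt) * [p_u*39.142152 + p_m*8.974588 + p_d*1.036791] = 10.248044


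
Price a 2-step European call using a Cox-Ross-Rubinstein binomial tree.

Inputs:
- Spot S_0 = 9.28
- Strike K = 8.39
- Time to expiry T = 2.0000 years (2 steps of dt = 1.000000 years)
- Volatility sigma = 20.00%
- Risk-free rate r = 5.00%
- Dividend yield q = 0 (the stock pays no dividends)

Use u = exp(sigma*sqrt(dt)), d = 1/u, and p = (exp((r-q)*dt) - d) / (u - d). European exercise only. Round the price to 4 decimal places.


dt = T/N = 1.000000
u = exp(sigma*sqrt(dt)) = 1.221403; d = 1/u = 0.818731
p = (exp((r-q)*dt) - d) / (u - d) = 0.577493
Discount per step: exp(-r*dt) = 0.951229
Stock lattice S(k, i) with i counting down-moves:
  k=0: S(0,0) = 9.2800
  k=1: S(1,0) = 11.3346; S(1,1) = 7.5978
  k=2: S(2,0) = 13.8441; S(2,1) = 9.2800; S(2,2) = 6.2206
Terminal payoffs V(N, i) = max(S_T - K, 0):
  V(2,0) = 5.454133; V(2,1) = 0.890000; V(2,2) = 0.000000
Backward induction: V(k, i) = exp(-r*dt) * [p * V(k+1, i) + (1-p) * V(k+1, i+1)].
  V(1,0) = exp(-r*dt) * [p*5.454133 + (1-p)*0.890000] = 3.353803
  V(1,1) = exp(-r*dt) * [p*0.890000 + (1-p)*0.000000] = 0.488902
  V(0,0) = exp(-r*dt) * [p*3.353803 + (1-p)*0.488902] = 2.038830

Answer: Price = V(0,0) = 2.0388


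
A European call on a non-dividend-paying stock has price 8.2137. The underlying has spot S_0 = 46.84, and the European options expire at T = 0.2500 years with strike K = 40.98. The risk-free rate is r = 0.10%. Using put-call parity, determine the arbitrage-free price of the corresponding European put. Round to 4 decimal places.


Answer: Put price = 2.3435

Derivation:
Put-call parity: C - P = S_0 * exp(-qT) - K * exp(-rT).
S_0 * exp(-qT) = 46.8400 * 1.00000000 = 46.84000000
K * exp(-rT) = 40.9800 * 0.99975003 = 40.96975628
P = C - S*exp(-qT) + K*exp(-rT)
P = 8.2137 - 46.84000000 + 40.96975628 = 2.3435


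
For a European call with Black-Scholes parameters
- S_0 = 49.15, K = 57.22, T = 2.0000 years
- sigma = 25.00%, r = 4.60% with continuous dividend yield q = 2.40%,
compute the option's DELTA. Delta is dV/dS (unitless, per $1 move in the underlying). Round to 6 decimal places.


Answer: Delta = 0.427738

Derivation:
d1 = -0.1287687864; d2 = -0.4823221770
phi(d1) = 0.3956484425; exp(-qT) = 0.9531337871; exp(-rT) = 0.9121051495
N(d1) = 0.4487703024
Delta = exp(-qT) * N(d1) = 0.9531337871 * 0.4487703024 = 0.427738


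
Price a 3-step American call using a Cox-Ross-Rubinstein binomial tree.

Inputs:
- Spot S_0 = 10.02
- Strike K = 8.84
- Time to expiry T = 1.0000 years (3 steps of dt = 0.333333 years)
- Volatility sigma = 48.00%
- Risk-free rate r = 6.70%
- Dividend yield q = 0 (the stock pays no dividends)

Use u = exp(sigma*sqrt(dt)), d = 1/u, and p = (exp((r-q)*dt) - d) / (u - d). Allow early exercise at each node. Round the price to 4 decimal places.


dt = T/N = 0.333333
u = exp(sigma*sqrt(dt)) = 1.319335; d = 1/u = 0.757957
p = (exp((r-q)*dt) - d) / (u - d) = 0.471389
Discount per step: exp(-r*dt) = 0.977914
Stock lattice S(k, i) with i counting down-moves:
  k=0: S(0,0) = 10.0200
  k=1: S(1,0) = 13.2197; S(1,1) = 7.5947
  k=2: S(2,0) = 17.4413; S(2,1) = 10.0200; S(2,2) = 5.7565
  k=3: S(3,0) = 23.0109; S(3,1) = 13.2197; S(3,2) = 7.5947; S(3,3) = 4.3632
Terminal payoffs V(N, i) = max(S_T - K, 0):
  V(3,0) = 14.170888; V(3,1) = 4.379741; V(3,2) = 0.000000; V(3,3) = 0.000000
Backward induction: V(k, i) = exp(-r*dt) * [p * V(k+1, i) + (1-p) * V(k+1, i+1)]; then take max(V_cont, immediate exercise) for American.
  V(2,0) = exp(-r*dt) * [p*14.170888 + (1-p)*4.379741] = 8.796510; exercise = 8.601272; V(2,0) = max -> 8.796510
  V(2,1) = exp(-r*dt) * [p*4.379741 + (1-p)*0.000000] = 2.018963; exercise = 1.180000; V(2,1) = max -> 2.018963
  V(2,2) = exp(-r*dt) * [p*0.000000 + (1-p)*0.000000] = 0.000000; exercise = 0.000000; V(2,2) = max -> 0.000000
  V(1,0) = exp(-r*dt) * [p*8.796510 + (1-p)*2.018963] = 5.098670; exercise = 4.379741; V(1,0) = max -> 5.098670
  V(1,1) = exp(-r*dt) * [p*2.018963 + (1-p)*0.000000] = 0.930697; exercise = 0.000000; V(1,1) = max -> 0.930697
  V(0,0) = exp(-r*dt) * [p*5.098670 + (1-p)*0.930697] = 2.831484; exercise = 1.180000; V(0,0) = max -> 2.831484

Answer: Price = V(0,0) = 2.8315


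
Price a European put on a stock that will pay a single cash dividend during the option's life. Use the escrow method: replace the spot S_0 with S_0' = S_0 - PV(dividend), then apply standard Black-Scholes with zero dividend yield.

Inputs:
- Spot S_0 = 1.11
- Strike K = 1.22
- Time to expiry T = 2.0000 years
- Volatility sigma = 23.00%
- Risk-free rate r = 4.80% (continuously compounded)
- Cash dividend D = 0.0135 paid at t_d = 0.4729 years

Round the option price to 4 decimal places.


Answer: Price = 0.1483

Derivation:
PV(D) = D * exp(-r * t_d) = 0.0135 * 0.97755649 = 0.01319701
S_0' = S_0 - PV(D) = 1.1100 - 0.01319701 = 1.09680299
d1 = (ln(S_0'/K) + (r + sigma^2/2)*T) / (sigma*sqrt(T)) = 0.13050336
d2 = d1 - sigma*sqrt(T) = -0.19476576
exp(-rT) = 0.90846402
N(-d1) = 0.44808410; N(-d2) = 0.57721183
P = K * exp(-rT) * N(-d2) - S_0' * N(-d1) = 1.2200 * 0.90846402 * 0.57721183 - 1.09680299 * 0.44808410 = 0.1483


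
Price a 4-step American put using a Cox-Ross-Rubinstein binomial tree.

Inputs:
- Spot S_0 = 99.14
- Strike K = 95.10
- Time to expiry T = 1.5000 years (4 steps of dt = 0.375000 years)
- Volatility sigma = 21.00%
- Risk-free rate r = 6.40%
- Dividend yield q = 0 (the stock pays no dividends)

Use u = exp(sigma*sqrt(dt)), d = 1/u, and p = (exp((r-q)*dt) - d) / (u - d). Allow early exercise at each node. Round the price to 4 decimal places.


dt = T/N = 0.375000
u = exp(sigma*sqrt(dt)) = 1.137233; d = 1/u = 0.879327
p = (exp((r-q)*dt) - d) / (u - d) = 0.562078
Discount per step: exp(-r*dt) = 0.976286
Stock lattice S(k, i) with i counting down-moves:
  k=0: S(0,0) = 99.1400
  k=1: S(1,0) = 112.7453; S(1,1) = 87.1765
  k=2: S(2,0) = 128.2177; S(2,1) = 99.1400; S(2,2) = 76.6567
  k=3: S(3,0) = 145.8134; S(3,1) = 112.7453; S(3,2) = 87.1765; S(3,3) = 67.4063
  k=4: S(4,0) = 165.8238; S(4,1) = 128.2177; S(4,2) = 99.1400; S(4,3) = 76.6567; S(4,4) = 59.2722
Terminal payoffs V(N, i) = max(K - S_T, 0):
  V(4,0) = 0.000000; V(4,1) = 0.000000; V(4,2) = 0.000000; V(4,3) = 18.443334; V(4,4) = 35.827815
Backward induction: V(k, i) = exp(-r*dt) * [p * V(k+1, i) + (1-p) * V(k+1, i+1)]; then take max(V_cont, immediate exercise) for American.
  V(3,0) = exp(-r*dt) * [p*0.000000 + (1-p)*0.000000] = 0.000000; exercise = 0.000000; V(3,0) = max -> 0.000000
  V(3,1) = exp(-r*dt) * [p*0.000000 + (1-p)*0.000000] = 0.000000; exercise = 0.000000; V(3,1) = max -> 0.000000
  V(3,2) = exp(-r*dt) * [p*0.000000 + (1-p)*18.443334] = 7.885216; exercise = 7.923502; V(3,2) = max -> 7.923502
  V(3,3) = exp(-r*dt) * [p*18.443334 + (1-p)*35.827815] = 25.438480; exercise = 27.693709; V(3,3) = max -> 27.693709
  V(2,0) = exp(-r*dt) * [p*0.000000 + (1-p)*0.000000] = 0.000000; exercise = 0.000000; V(2,0) = max -> 0.000000
  V(2,1) = exp(-r*dt) * [p*0.000000 + (1-p)*7.923502] = 3.387594; exercise = 0.000000; V(2,1) = max -> 3.387594
  V(2,2) = exp(-r*dt) * [p*7.923502 + (1-p)*27.693709] = 16.188105; exercise = 18.443334; V(2,2) = max -> 18.443334
  V(1,0) = exp(-r*dt) * [p*0.000000 + (1-p)*3.387594] = 1.448323; exercise = 0.000000; V(1,0) = max -> 1.448323
  V(1,1) = exp(-r*dt) * [p*3.387594 + (1-p)*18.443334] = 9.744152; exercise = 7.923502; V(1,1) = max -> 9.744152
  V(0,0) = exp(-r*dt) * [p*1.448323 + (1-p)*9.744152] = 4.960754; exercise = 0.000000; V(0,0) = max -> 4.960754

Answer: Price = V(0,0) = 4.9608


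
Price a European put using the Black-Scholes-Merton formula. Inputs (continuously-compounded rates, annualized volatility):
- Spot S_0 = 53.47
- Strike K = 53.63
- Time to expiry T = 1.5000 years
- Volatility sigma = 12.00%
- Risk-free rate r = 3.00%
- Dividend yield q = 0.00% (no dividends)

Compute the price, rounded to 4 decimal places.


Answer: Price = 2.0921

Derivation:
d1 = (ln(S/K) + (r - q + 0.5*sigma^2) * T) / (sigma * sqrt(T)) = 0.35934107
d2 = d1 - sigma * sqrt(T) = 0.21237169
exp(-rT) = 0.95599748; exp(-qT) = 1.00000000
P = K * exp(-rT) * N(-d2) - S_0 * exp(-qT) * N(-d1)
N(-d1) = 0.35966998; N(-d2) = 0.41590854
P = 53.6300 * 0.95599748 * 0.41590854 - 53.4700 * 1.00000000 * 0.35966998 = 2.0921


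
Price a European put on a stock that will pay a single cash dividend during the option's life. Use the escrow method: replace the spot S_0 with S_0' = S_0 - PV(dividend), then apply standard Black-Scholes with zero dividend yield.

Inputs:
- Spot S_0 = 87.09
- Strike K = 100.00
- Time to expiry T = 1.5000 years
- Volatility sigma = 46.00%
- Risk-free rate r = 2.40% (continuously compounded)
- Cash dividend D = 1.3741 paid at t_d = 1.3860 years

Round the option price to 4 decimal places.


Answer: Price = 25.9888

Derivation:
PV(D) = D * exp(-r * t_d) = 1.3741 * 0.96728316 = 1.32914379
S_0' = S_0 - PV(D) = 87.0900 - 1.32914379 = 85.76085621
d1 = (ln(S_0'/K) + (r + sigma^2/2)*T) / (sigma*sqrt(T)) = 0.07293887
d2 = d1 - sigma*sqrt(T) = -0.49044377
exp(-rT) = 0.96464029
N(-d1) = 0.47092738; N(-d2) = 0.68809004
P = K * exp(-rT) * N(-d2) - S_0' * N(-d1) = 100.0000 * 0.96464029 * 0.68809004 - 85.76085621 * 0.47092738 = 25.9888


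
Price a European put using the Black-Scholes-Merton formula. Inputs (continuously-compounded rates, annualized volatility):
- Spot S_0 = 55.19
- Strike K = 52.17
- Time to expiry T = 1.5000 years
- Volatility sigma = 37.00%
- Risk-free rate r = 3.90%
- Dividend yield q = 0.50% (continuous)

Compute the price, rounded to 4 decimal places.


Answer: Price = 6.7886

Derivation:
d1 = (ln(S/K) + (r - q + 0.5*sigma^2) * T) / (sigma * sqrt(T)) = 0.46330479
d2 = d1 - sigma * sqrt(T) = 0.01014919
exp(-rT) = 0.94317824; exp(-qT) = 0.99252805
P = K * exp(-rT) * N(-d2) - S_0 * exp(-qT) * N(-d1)
N(-d1) = 0.32157296; N(-d2) = 0.49595113
P = 52.1700 * 0.94317824 * 0.49595113 - 55.1900 * 0.99252805 * 0.32157296 = 6.7886


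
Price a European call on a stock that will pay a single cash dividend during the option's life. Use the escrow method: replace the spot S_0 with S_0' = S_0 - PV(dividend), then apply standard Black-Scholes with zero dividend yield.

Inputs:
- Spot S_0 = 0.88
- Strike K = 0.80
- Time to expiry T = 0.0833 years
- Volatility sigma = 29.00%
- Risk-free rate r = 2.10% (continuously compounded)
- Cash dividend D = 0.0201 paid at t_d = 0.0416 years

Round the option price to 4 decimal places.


PV(D) = D * exp(-r * t_d) = 0.0201 * 0.99912678 = 0.02008245
S_0' = S_0 - PV(D) = 0.8800 - 0.02008245 = 0.85991755
d1 = (ln(S_0'/K) + (r + sigma^2/2)*T) / (sigma*sqrt(T)) = 0.92565994
d2 = d1 - sigma*sqrt(T) = 0.84196089
exp(-rT) = 0.99825223
N(d1) = 0.82268863; N(d2) = 0.80009508
C = S_0' * N(d1) - K * exp(-rT) * N(d2) = 0.85991755 * 0.82268863 - 0.8000 * 0.99825223 * 0.80009508 = 0.0685

Answer: Price = 0.0685


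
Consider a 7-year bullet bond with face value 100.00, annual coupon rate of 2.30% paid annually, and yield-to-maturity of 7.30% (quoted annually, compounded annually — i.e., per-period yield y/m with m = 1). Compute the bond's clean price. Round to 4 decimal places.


Coupon per period c = face * coupon_rate / m = 2.300000
Periods per year m = 1; per-period yield y/m = 0.073000
Number of cashflows N = 7
Cashflows (t years, CF_t, discount factor 1/(1+y/m)^(m*t), PV):
  t = 1.0000: CF_t = 2.300000, DF = 0.931966, PV = 2.143523
  t = 2.0000: CF_t = 2.300000, DF = 0.868561, PV = 1.997691
  t = 3.0000: CF_t = 2.300000, DF = 0.809470, PV = 1.861781
  t = 4.0000: CF_t = 2.300000, DF = 0.754399, PV = 1.735118
  t = 5.0000: CF_t = 2.300000, DF = 0.703075, PV = 1.617072
  t = 6.0000: CF_t = 2.300000, DF = 0.655242, PV = 1.507056
  t = 7.0000: CF_t = 102.300000, DF = 0.610663, PV = 62.470874
Price P = sum_t PV_t = 73.333115

Answer: Price = 73.3331


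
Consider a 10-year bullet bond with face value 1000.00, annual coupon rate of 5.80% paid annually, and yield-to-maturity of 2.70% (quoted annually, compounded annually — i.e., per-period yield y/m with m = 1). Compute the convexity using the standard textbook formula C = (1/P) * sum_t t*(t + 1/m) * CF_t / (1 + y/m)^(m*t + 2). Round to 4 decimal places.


Coupon per period c = face * coupon_rate / m = 58.000000
Periods per year m = 1; per-period yield y/m = 0.027000
Number of cashflows N = 10
Cashflows (t years, CF_t, discount factor 1/(1+y/m)^(m*t), PV):
  t = 1.0000: CF_t = 58.000000, DF = 0.973710, PV = 56.475170
  t = 2.0000: CF_t = 58.000000, DF = 0.948111, PV = 54.990429
  t = 3.0000: CF_t = 58.000000, DF = 0.923185, PV = 53.544721
  t = 4.0000: CF_t = 58.000000, DF = 0.898914, PV = 52.137022
  t = 5.0000: CF_t = 58.000000, DF = 0.875282, PV = 50.766331
  t = 6.0000: CF_t = 58.000000, DF = 0.852270, PV = 49.431676
  t = 7.0000: CF_t = 58.000000, DF = 0.829864, PV = 48.132109
  t = 8.0000: CF_t = 58.000000, DF = 0.808047, PV = 46.866708
  t = 9.0000: CF_t = 58.000000, DF = 0.786803, PV = 45.634574
  t = 10.0000: CF_t = 1058.000000, DF = 0.766118, PV = 810.552653
Price P = sum_t PV_t = 1268.531392
Convexity numerator sum_t t*(t + 1/m) * CF_t / (1+y/m)^(m*t + 2):
  t = 1.0000: term = 107.089443
  t = 2.0000: term = 312.822131
  t = 3.0000: term = 609.195970
  t = 4.0000: term = 988.633512
  t = 5.0000: term = 1443.963260
  t = 6.0000: term = 1968.401717
  t = 7.0000: term = 2555.536147
  t = 8.0000: term = 3199.308015
  t = 9.0000: term = 3893.997097
  t = 10.0000: term = 84534.313416
Convexity = (1/P) * sum = 99613.260707 / 1268.531392 = 78.526445

Answer: Convexity = 78.5264


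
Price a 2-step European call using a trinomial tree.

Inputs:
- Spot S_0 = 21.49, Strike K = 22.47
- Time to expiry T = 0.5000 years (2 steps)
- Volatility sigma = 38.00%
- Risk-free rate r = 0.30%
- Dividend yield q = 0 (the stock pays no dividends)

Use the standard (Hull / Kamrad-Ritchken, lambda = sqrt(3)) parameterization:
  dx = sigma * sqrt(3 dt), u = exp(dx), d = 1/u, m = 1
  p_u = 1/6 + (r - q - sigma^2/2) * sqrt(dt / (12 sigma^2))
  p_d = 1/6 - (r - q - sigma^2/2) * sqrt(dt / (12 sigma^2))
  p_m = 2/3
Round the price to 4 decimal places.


dt = T/N = 0.250000; dx = sigma*sqrt(3*dt) = 0.329090
u = exp(dx) = 1.389702; d = 1/u = 0.719579
p_u = 0.140382, p_m = 0.666667, p_d = 0.192951
Discount per step: exp(-r*dt) = 0.999250
Stock lattice S(k, j) with j the centered position index:
  k=0: S(0,+0) = 21.4900
  k=1: S(1,-1) = 15.4637; S(1,+0) = 21.4900; S(1,+1) = 29.8647
  k=2: S(2,-2) = 11.1274; S(2,-1) = 15.4637; S(2,+0) = 21.4900; S(2,+1) = 29.8647; S(2,+2) = 41.5031
Terminal payoffs V(N, j) = max(S_T - K, 0):
  V(2,-2) = 0.000000; V(2,-1) = 0.000000; V(2,+0) = 0.000000; V(2,+1) = 7.394705; V(2,+2) = 19.033054
Backward induction: V(k, j) = exp(-r*dt) * [p_u * V(k+1, j+1) + p_m * V(k+1, j) + p_d * V(k+1, j-1)]
  V(1,-1) = exp(-r*dt) * [p_u*0.000000 + p_m*0.000000 + p_d*0.000000] = 0.000000
  V(1,+0) = exp(-r*dt) * [p_u*7.394705 + p_m*0.000000 + p_d*0.000000] = 1.037306
  V(1,+1) = exp(-r*dt) * [p_u*19.033054 + p_m*7.394705 + p_d*0.000000] = 7.596003
  V(0,+0) = exp(-r*dt) * [p_u*7.596003 + p_m*1.037306 + p_d*0.000000] = 1.756562

Answer: Price = V(0,0) = 1.7566


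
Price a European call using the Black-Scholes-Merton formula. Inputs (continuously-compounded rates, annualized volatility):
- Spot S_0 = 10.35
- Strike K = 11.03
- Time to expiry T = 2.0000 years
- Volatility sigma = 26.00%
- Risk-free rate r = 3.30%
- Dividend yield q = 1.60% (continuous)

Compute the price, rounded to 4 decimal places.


Answer: Price = 1.3382

Derivation:
d1 = (ln(S/K) + (r - q + 0.5*sigma^2) * T) / (sigma * sqrt(T)) = 0.10325849
d2 = d1 - sigma * sqrt(T) = -0.26443703
exp(-rT) = 0.93613086; exp(-qT) = 0.96850658
C = S_0 * exp(-qT) * N(d1) - K * exp(-rT) * N(d2)
N(d1) = 0.54112109; N(d2) = 0.39572159
C = 10.3500 * 0.96850658 * 0.54112109 - 11.0300 * 0.93613086 * 0.39572159 = 1.3382


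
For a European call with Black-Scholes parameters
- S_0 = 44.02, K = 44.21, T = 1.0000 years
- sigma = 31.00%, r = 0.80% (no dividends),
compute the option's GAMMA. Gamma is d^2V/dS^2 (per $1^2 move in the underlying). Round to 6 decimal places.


Answer: Gamma = 0.028830

Derivation:
d1 = 0.1669131234; d2 = -0.1430868766
phi(d1) = 0.3934235435; exp(-qT) = 1.0000000000; exp(-rT) = 0.9920319148
Gamma = exp(-qT) * phi(d1) / (S * sigma * sqrt(T)) = 1.0000000000 * 0.3934235435 / (44.0200 * 0.3100 * 1.0000000000) = 0.028830


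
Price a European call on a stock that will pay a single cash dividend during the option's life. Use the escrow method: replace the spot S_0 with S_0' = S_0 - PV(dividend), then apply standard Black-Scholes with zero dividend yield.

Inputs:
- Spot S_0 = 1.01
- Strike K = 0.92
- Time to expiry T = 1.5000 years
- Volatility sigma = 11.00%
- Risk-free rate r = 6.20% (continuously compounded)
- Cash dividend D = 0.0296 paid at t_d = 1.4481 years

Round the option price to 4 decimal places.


PV(D) = D * exp(-r * t_d) = 0.0296 * 0.91413026 = 0.02705826
S_0' = S_0 - PV(D) = 1.0100 - 0.02705826 = 0.98294174
d1 = (ln(S_0'/K) + (r + sigma^2/2)*T) / (sigma*sqrt(T)) = 1.24887743
d2 = d1 - sigma*sqrt(T) = 1.11415550
exp(-rT) = 0.91119350
N(d1) = 0.89414505; N(d2) = 0.86739376
C = S_0' * N(d1) - K * exp(-rT) * N(d2) = 0.98294174 * 0.89414505 - 0.9200 * 0.91119350 * 0.86739376 = 0.1518

Answer: Price = 0.1518


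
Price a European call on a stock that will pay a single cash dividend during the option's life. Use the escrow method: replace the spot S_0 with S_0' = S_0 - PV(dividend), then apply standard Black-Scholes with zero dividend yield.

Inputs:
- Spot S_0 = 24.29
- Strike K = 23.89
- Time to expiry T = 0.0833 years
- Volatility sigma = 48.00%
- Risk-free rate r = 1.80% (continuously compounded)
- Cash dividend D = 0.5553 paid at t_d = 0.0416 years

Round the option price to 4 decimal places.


PV(D) = D * exp(-r * t_d) = 0.5553 * 0.99925148 = 0.55488435
S_0' = S_0 - PV(D) = 24.2900 - 0.55488435 = 23.73511565
d1 = (ln(S_0'/K) + (r + sigma^2/2)*T) / (sigma*sqrt(T)) = 0.03314093
d2 = d1 - sigma*sqrt(T) = -0.10539542
exp(-rT) = 0.99850172
N(d1) = 0.51321890; N(d2) = 0.45803103
C = S_0' * N(d1) - K * exp(-rT) * N(d2) = 23.73511565 * 0.51321890 - 23.8900 * 0.99850172 * 0.45803103 = 1.2553

Answer: Price = 1.2553


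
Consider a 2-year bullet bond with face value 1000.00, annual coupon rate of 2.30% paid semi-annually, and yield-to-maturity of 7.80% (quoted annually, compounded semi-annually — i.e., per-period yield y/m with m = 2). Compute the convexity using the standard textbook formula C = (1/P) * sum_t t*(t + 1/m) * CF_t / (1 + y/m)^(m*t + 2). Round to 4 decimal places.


Answer: Convexity = 4.5209

Derivation:
Coupon per period c = face * coupon_rate / m = 11.500000
Periods per year m = 2; per-period yield y/m = 0.039000
Number of cashflows N = 4
Cashflows (t years, CF_t, discount factor 1/(1+y/m)^(m*t), PV):
  t = 0.5000: CF_t = 11.500000, DF = 0.962464, PV = 11.068335
  t = 1.0000: CF_t = 11.500000, DF = 0.926337, PV = 10.652873
  t = 1.5000: CF_t = 11.500000, DF = 0.891566, PV = 10.253006
  t = 2.0000: CF_t = 1011.500000, DF = 0.858100, PV = 867.967966
Price P = sum_t PV_t = 899.942179
Convexity numerator sum_t t*(t + 1/m) * CF_t / (1+y/m)^(m*t + 2):
  t = 0.5000: term = 5.126503
  t = 1.0000: term = 14.802222
  t = 1.5000: term = 28.493209
  t = 2.0000: term = 4020.153224
Convexity = (1/P) * sum = 4068.575157 / 899.942179 = 4.520930


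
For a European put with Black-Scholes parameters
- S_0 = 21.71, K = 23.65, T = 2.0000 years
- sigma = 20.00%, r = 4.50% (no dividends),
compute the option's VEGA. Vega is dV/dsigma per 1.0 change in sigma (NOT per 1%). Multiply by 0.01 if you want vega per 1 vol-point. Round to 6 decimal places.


Answer: Vega = 12.098501

Derivation:
d1 = 0.1570125974; d2 = -0.1258301150
phi(d1) = 0.3940549111; exp(-qT) = 1.0000000000; exp(-rT) = 0.9139311853
Vega = S * exp(-qT) * phi(d1) * sqrt(T) = 21.7100 * 1.0000000000 * 0.3940549111 * 1.4142135624 = 12.098501


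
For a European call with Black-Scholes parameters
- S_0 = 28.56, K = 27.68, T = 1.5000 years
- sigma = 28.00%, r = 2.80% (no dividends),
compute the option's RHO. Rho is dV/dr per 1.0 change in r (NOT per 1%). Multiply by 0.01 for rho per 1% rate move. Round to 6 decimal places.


Answer: Rho = 20.577368

Derivation:
d1 = 0.3852026941; d2 = 0.0422741301
phi(d1) = 0.3704158110; exp(-qT) = 1.0000000000; exp(-rT) = 0.9588697806
N(d2) = 0.5168599160
Rho = K*T*exp(-rT)*N(d2) = 27.6800 * 1.5000 * 0.9588697806 * 0.5168599160 = 20.577368


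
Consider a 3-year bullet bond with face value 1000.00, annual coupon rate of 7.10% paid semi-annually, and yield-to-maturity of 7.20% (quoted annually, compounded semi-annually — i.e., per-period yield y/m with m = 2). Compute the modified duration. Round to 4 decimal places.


Answer: Modified duration = 2.6583

Derivation:
Coupon per period c = face * coupon_rate / m = 35.500000
Periods per year m = 2; per-period yield y/m = 0.036000
Number of cashflows N = 6
Cashflows (t years, CF_t, discount factor 1/(1+y/m)^(m*t), PV):
  t = 0.5000: CF_t = 35.500000, DF = 0.965251, PV = 34.266409
  t = 1.0000: CF_t = 35.500000, DF = 0.931709, PV = 33.075685
  t = 1.5000: CF_t = 35.500000, DF = 0.899333, PV = 31.926337
  t = 2.0000: CF_t = 35.500000, DF = 0.868082, PV = 30.816927
  t = 2.5000: CF_t = 35.500000, DF = 0.837917, PV = 29.746069
  t = 3.0000: CF_t = 1035.500000, DF = 0.808801, PV = 837.513027
Price P = sum_t PV_t = 997.344453
First compute Macaulay numerator sum_t t * PV_t:
  t * PV_t at t = 0.5000: 17.133205
  t * PV_t at t = 1.0000: 33.075685
  t * PV_t at t = 1.5000: 47.889505
  t * PV_t at t = 2.0000: 61.633854
  t * PV_t at t = 2.5000: 74.365172
  t * PV_t at t = 3.0000: 2512.539080
Macaulay duration D = 2746.636500 / 997.344453 = 2.753950
Modified duration = D / (1 + y/m) = 2.753950 / (1 + 0.036000) = 2.658253


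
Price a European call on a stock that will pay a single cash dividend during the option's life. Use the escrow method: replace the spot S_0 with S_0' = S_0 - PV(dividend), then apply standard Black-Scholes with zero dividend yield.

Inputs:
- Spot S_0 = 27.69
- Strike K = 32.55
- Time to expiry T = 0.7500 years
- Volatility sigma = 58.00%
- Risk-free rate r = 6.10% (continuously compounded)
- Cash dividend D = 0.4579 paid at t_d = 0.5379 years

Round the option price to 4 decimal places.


PV(D) = D * exp(-r * t_d) = 0.4579 * 0.96772057 = 0.44311925
S_0' = S_0 - PV(D) = 27.6900 - 0.44311925 = 27.24688075
d1 = (ln(S_0'/K) + (r + sigma^2/2)*T) / (sigma*sqrt(T)) = -0.01182239
d2 = d1 - sigma*sqrt(T) = -0.51411712
exp(-rT) = 0.95528075
N(d1) = 0.49528366; N(d2) = 0.30358505
C = S_0' * N(d1) - K * exp(-rT) * N(d2) = 27.24688075 * 0.49528366 - 32.5500 * 0.95528075 * 0.30358505 = 4.0551

Answer: Price = 4.0551


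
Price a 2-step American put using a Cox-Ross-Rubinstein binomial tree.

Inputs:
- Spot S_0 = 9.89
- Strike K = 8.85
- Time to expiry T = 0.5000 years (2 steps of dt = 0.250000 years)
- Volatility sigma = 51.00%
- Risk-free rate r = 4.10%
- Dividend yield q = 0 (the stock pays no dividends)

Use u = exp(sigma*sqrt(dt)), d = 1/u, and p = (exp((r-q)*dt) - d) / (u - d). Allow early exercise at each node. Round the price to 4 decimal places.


dt = T/N = 0.250000
u = exp(sigma*sqrt(dt)) = 1.290462; d = 1/u = 0.774916
p = (exp((r-q)*dt) - d) / (u - d) = 0.456577
Discount per step: exp(-r*dt) = 0.989802
Stock lattice S(k, i) with i counting down-moves:
  k=0: S(0,0) = 9.8900
  k=1: S(1,0) = 12.7627; S(1,1) = 7.6639
  k=2: S(2,0) = 16.4697; S(2,1) = 9.8900; S(2,2) = 5.9389
Terminal payoffs V(N, i) = max(K - S_T, 0):
  V(2,0) = 0.000000; V(2,1) = 0.000000; V(2,2) = 2.911099
Backward induction: V(k, i) = exp(-r*dt) * [p * V(k+1, i) + (1-p) * V(k+1, i+1)]; then take max(V_cont, immediate exercise) for American.
  V(1,0) = exp(-r*dt) * [p*0.000000 + (1-p)*0.000000] = 0.000000; exercise = 0.000000; V(1,0) = max -> 0.000000
  V(1,1) = exp(-r*dt) * [p*0.000000 + (1-p)*2.911099] = 1.565825; exercise = 1.186076; V(1,1) = max -> 1.565825
  V(0,0) = exp(-r*dt) * [p*0.000000 + (1-p)*1.565825] = 0.842227; exercise = 0.000000; V(0,0) = max -> 0.842227

Answer: Price = V(0,0) = 0.8422


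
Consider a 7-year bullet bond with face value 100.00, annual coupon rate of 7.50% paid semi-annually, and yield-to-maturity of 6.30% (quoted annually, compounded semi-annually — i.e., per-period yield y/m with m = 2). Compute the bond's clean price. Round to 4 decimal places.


Coupon per period c = face * coupon_rate / m = 3.750000
Periods per year m = 2; per-period yield y/m = 0.031500
Number of cashflows N = 14
Cashflows (t years, CF_t, discount factor 1/(1+y/m)^(m*t), PV):
  t = 0.5000: CF_t = 3.750000, DF = 0.969462, PV = 3.635482
  t = 1.0000: CF_t = 3.750000, DF = 0.939856, PV = 3.524462
  t = 1.5000: CF_t = 3.750000, DF = 0.911155, PV = 3.416832
  t = 2.0000: CF_t = 3.750000, DF = 0.883330, PV = 3.312488
  t = 2.5000: CF_t = 3.750000, DF = 0.856355, PV = 3.211331
  t = 3.0000: CF_t = 3.750000, DF = 0.830204, PV = 3.113263
  t = 3.5000: CF_t = 3.750000, DF = 0.804851, PV = 3.018190
  t = 4.0000: CF_t = 3.750000, DF = 0.780272, PV = 2.926021
  t = 4.5000: CF_t = 3.750000, DF = 0.756444, PV = 2.836666
  t = 5.0000: CF_t = 3.750000, DF = 0.733344, PV = 2.750040
  t = 5.5000: CF_t = 3.750000, DF = 0.710949, PV = 2.666059
  t = 6.0000: CF_t = 3.750000, DF = 0.689238, PV = 2.584642
  t = 6.5000: CF_t = 3.750000, DF = 0.668190, PV = 2.505713
  t = 7.0000: CF_t = 103.750000, DF = 0.647785, PV = 67.207672
Price P = sum_t PV_t = 106.708861

Answer: Price = 106.7089


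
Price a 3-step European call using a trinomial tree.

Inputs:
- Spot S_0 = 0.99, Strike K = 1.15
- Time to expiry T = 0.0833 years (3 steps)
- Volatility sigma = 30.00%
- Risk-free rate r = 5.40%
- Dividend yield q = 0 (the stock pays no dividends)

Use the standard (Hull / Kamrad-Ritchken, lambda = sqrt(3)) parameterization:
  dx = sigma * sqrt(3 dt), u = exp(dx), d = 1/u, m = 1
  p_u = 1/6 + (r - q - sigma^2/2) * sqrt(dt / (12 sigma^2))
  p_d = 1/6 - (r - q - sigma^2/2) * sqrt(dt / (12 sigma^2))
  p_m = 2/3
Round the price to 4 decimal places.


dt = T/N = 0.027767; dx = sigma*sqrt(3*dt) = 0.086585
u = exp(dx) = 1.090444; d = 1/u = 0.917057
p_u = 0.168110, p_m = 0.666667, p_d = 0.165224
Discount per step: exp(-r*dt) = 0.998502
Stock lattice S(k, j) with j the centered position index:
  k=0: S(0,+0) = 0.9900
  k=1: S(1,-1) = 0.9079; S(1,+0) = 0.9900; S(1,+1) = 1.0795
  k=2: S(2,-2) = 0.8326; S(2,-1) = 0.9079; S(2,+0) = 0.9900; S(2,+1) = 1.0795; S(2,+2) = 1.1772
  k=3: S(3,-3) = 0.7635; S(3,-2) = 0.8326; S(3,-1) = 0.9079; S(3,+0) = 0.9900; S(3,+1) = 1.0795; S(3,+2) = 1.1772; S(3,+3) = 1.2836
Terminal payoffs V(N, j) = max(S_T - K, 0):
  V(3,-3) = 0.000000; V(3,-2) = 0.000000; V(3,-1) = 0.000000; V(3,+0) = 0.000000; V(3,+1) = 0.000000; V(3,+2) = 0.027178; V(3,+3) = 0.133647
Backward induction: V(k, j) = exp(-r*dt) * [p_u * V(k+1, j+1) + p_m * V(k+1, j) + p_d * V(k+1, j-1)]
  V(2,-2) = exp(-r*dt) * [p_u*0.000000 + p_m*0.000000 + p_d*0.000000] = 0.000000
  V(2,-1) = exp(-r*dt) * [p_u*0.000000 + p_m*0.000000 + p_d*0.000000] = 0.000000
  V(2,+0) = exp(-r*dt) * [p_u*0.000000 + p_m*0.000000 + p_d*0.000000] = 0.000000
  V(2,+1) = exp(-r*dt) * [p_u*0.027178 + p_m*0.000000 + p_d*0.000000] = 0.004562
  V(2,+2) = exp(-r*dt) * [p_u*0.133647 + p_m*0.027178 + p_d*0.000000] = 0.040525
  V(1,-1) = exp(-r*dt) * [p_u*0.000000 + p_m*0.000000 + p_d*0.000000] = 0.000000
  V(1,+0) = exp(-r*dt) * [p_u*0.004562 + p_m*0.000000 + p_d*0.000000] = 0.000766
  V(1,+1) = exp(-r*dt) * [p_u*0.040525 + p_m*0.004562 + p_d*0.000000] = 0.009839
  V(0,+0) = exp(-r*dt) * [p_u*0.009839 + p_m*0.000766 + p_d*0.000000] = 0.002161

Answer: Price = V(0,0) = 0.0022


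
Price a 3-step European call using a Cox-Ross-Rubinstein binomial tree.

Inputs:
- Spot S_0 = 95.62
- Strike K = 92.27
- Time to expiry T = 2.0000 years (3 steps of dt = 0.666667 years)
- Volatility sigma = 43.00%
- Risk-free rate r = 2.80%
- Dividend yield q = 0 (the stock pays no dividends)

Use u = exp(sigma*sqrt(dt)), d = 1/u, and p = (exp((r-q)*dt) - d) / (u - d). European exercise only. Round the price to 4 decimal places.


Answer: Price = V(0,0) = 27.9673

Derivation:
dt = T/N = 0.666667
u = exp(sigma*sqrt(dt)) = 1.420620; d = 1/u = 0.703918
p = (exp((r-q)*dt) - d) / (u - d) = 0.439407
Discount per step: exp(-r*dt) = 0.981506
Stock lattice S(k, i) with i counting down-moves:
  k=0: S(0,0) = 95.6200
  k=1: S(1,0) = 135.8397; S(1,1) = 67.3086
  k=2: S(2,0) = 192.9766; S(2,1) = 95.6200; S(2,2) = 47.3798
  k=3: S(3,0) = 274.1465; S(3,1) = 135.8397; S(3,2) = 67.3086; S(3,3) = 33.3515
Terminal payoffs V(N, i) = max(S_T - K, 0):
  V(3,0) = 181.876488; V(3,1) = 43.569703; V(3,2) = 0.000000; V(3,3) = 0.000000
Backward induction: V(k, i) = exp(-r*dt) * [p * V(k+1, i) + (1-p) * V(k+1, i+1)].
  V(2,0) = exp(-r*dt) * [p*181.876488 + (1-p)*43.569703] = 102.413021
  V(2,1) = exp(-r*dt) * [p*43.569703 + (1-p)*0.000000] = 18.790781
  V(2,2) = exp(-r*dt) * [p*0.000000 + (1-p)*0.000000] = 0.000000
  V(1,0) = exp(-r*dt) * [p*102.413021 + (1-p)*18.790781] = 54.507949
  V(1,1) = exp(-r*dt) * [p*18.790781 + (1-p)*0.000000] = 8.104105
  V(0,0) = exp(-r*dt) * [p*54.507949 + (1-p)*8.104105] = 27.967324


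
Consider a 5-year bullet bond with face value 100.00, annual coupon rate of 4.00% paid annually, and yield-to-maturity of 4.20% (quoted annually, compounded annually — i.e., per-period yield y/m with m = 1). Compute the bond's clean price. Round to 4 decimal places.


Coupon per period c = face * coupon_rate / m = 4.000000
Periods per year m = 1; per-period yield y/m = 0.042000
Number of cashflows N = 5
Cashflows (t years, CF_t, discount factor 1/(1+y/m)^(m*t), PV):
  t = 1.0000: CF_t = 4.000000, DF = 0.959693, PV = 3.838772
  t = 2.0000: CF_t = 4.000000, DF = 0.921010, PV = 3.684042
  t = 3.0000: CF_t = 4.000000, DF = 0.883887, PV = 3.535549
  t = 4.0000: CF_t = 4.000000, DF = 0.848260, PV = 3.393041
  t = 5.0000: CF_t = 104.000000, DF = 0.814069, PV = 84.663213
Price P = sum_t PV_t = 99.114616

Answer: Price = 99.1146


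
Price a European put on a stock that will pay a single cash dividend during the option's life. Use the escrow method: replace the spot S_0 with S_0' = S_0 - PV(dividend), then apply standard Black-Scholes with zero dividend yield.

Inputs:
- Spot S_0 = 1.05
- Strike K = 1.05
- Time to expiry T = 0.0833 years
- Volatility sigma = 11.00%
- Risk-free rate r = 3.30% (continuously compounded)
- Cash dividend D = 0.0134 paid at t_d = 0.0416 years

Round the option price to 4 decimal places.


PV(D) = D * exp(-r * t_d) = 0.0134 * 0.99862814 = 0.01338162
S_0' = S_0 - PV(D) = 1.0500 - 0.01338162 = 1.03661838
d1 = (ln(S_0'/K) + (r + sigma^2/2)*T) / (sigma*sqrt(T)) = -0.30154545
d2 = d1 - sigma*sqrt(T) = -0.33329336
exp(-rT) = 0.99725487
N(-d1) = 0.61850070; N(-d2) = 0.63054357
P = K * exp(-rT) * N(-d2) - S_0' * N(-d1) = 1.0500 * 0.99725487 * 0.63054357 - 1.03661838 * 0.61850070 = 0.0191

Answer: Price = 0.0191


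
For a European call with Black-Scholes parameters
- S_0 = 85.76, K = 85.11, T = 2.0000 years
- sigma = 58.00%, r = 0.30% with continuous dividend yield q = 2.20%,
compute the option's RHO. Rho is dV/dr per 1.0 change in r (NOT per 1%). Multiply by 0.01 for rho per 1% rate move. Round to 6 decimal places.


d1 = 0.3730697326; d2 = -0.4471741336
phi(d1) = 0.3721236655; exp(-qT) = 0.9569539575; exp(-rT) = 0.9940179641
N(d2) = 0.3273746680
Rho = K*T*exp(-rT)*N(d2) = 85.1100 * 2.0000 * 0.9940179641 * 0.3273746680 = 55.392363

Answer: Rho = 55.392363
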